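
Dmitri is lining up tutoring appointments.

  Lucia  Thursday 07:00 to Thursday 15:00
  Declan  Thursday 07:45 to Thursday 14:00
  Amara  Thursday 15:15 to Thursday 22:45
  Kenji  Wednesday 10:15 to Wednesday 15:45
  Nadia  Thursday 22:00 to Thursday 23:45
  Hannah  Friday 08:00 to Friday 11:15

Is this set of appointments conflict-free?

No

Two intervals overlap when each starts before the other ends.
Sorted by start: Kenji, Lucia, Declan, Amara, Nadia, Hannah.
Lucia starts after Kenji ends; Kenji is clear from here.
Declan starts before Lucia ends → Lucia and Declan overlap.
That's a conflict, so the schedule is not conflict-free.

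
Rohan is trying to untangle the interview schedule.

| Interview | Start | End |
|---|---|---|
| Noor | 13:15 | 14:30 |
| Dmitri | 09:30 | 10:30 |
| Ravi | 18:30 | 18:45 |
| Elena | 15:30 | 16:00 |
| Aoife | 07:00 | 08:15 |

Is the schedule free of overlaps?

Yes

Check each pair: they overlap iff neither finishes before the other starts.
Sorted by start: Aoife, Dmitri, Noor, Elena, Ravi.
Dmitri starts after Aoife ends, so Aoife has no further overlaps.
Noor starts after Dmitri ends, so Dmitri has no further overlaps.
Elena starts after Noor ends, so Noor has no further overlaps.
Ravi starts after Elena ends.
Every pair is clear; the schedule has no overlaps.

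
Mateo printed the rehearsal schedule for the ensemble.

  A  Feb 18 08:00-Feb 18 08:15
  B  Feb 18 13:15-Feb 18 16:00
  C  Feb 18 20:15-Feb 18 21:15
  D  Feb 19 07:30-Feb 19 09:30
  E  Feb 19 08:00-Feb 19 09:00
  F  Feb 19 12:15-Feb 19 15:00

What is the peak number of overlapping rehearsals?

Sort all start/end points and keep a running count:
Feb 18 08:00 start A → 1
Feb 18 08:15 end A → 0
Feb 18 13:15 start B → 1
Feb 18 16:00 end B → 0
Feb 18 20:15 start C → 1
Feb 18 21:15 end C → 0
Feb 19 07:30 start D → 1
Feb 19 08:00 start E → 2
Feb 19 09:00 end E → 1
Feb 19 09:30 end D → 0
Feb 19 12:15 start F → 1
Feb 19 15:00 end F → 0
Peak is 2, at Feb 19 08:00 (D, E).

2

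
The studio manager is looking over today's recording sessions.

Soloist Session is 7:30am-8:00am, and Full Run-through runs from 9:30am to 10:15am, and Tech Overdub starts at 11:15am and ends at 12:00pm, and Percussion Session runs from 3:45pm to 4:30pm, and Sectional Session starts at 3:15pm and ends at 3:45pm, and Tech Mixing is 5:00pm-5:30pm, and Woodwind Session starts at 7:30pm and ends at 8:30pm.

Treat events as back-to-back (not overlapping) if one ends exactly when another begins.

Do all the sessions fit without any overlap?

Yes

Two intervals overlap when each starts before the other ends.
Sorted by start: Soloist Session, Full Run-through, Tech Overdub, Sectional Session, Percussion Session, Tech Mixing, Woodwind Session.
Full Run-through starts after Soloist Session ends, so Soloist Session has no further overlaps.
Tech Overdub starts after Full Run-through ends, so Full Run-through has no further overlaps.
Sectional Session starts after Tech Overdub ends, so Tech Overdub has no further overlaps.
Percussion Session starts exactly when Sectional Session ends (back-to-back, no overlap), so Sectional Session has no further overlaps.
Tech Mixing starts after Percussion Session ends, so Percussion Session has no further overlaps.
Woodwind Session starts after Tech Mixing ends.
Every pair is clear; the schedule has no overlaps.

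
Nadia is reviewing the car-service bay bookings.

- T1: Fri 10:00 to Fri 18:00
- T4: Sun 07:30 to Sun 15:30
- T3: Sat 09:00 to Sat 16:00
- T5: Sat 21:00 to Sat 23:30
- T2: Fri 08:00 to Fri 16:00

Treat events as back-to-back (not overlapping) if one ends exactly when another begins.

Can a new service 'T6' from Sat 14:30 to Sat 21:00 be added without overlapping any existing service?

No — it overlaps T3

T2: ends Fri 16:00 at or before T6 starts Sat 14:30 → clear.
T1: ends Fri 18:00 at or before T6 starts Sat 14:30 → clear.
T3: starts Sat 09:00 before T6 ends Sat 21:00, and ends Sat 16:00 after T6 starts Sat 14:30 → overlap.
T5: starts Sat 21:00 at or after T6 ends Sat 21:00 → clear.
T4: starts Sun 07:30 at or after T6 ends Sat 21:00 → clear.
T6 overlaps T3.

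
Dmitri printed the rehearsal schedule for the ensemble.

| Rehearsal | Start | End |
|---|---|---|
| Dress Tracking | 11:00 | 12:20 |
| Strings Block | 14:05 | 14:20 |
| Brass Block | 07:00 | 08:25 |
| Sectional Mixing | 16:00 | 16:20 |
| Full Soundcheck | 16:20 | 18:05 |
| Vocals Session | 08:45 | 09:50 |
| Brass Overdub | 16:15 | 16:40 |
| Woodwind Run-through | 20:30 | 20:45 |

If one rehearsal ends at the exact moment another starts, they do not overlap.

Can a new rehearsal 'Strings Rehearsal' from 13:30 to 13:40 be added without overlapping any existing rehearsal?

Yes — the slot is free

Brass Block: ends 08:25 at or before Strings Rehearsal starts 13:30 → clear.
Vocals Session: ends 09:50 at or before Strings Rehearsal starts 13:30 → clear.
Dress Tracking: ends 12:20 at or before Strings Rehearsal starts 13:30 → clear.
Strings Block: starts 14:05 at or after Strings Rehearsal ends 13:40 → clear.
Sectional Mixing: starts 16:00 at or after Strings Rehearsal ends 13:40 → clear.
Brass Overdub: starts 16:15 at or after Strings Rehearsal ends 13:40 → clear.
Full Soundcheck: starts 16:20 at or after Strings Rehearsal ends 13:40 → clear.
Woodwind Run-through: starts 20:30 at or after Strings Rehearsal ends 13:40 → clear.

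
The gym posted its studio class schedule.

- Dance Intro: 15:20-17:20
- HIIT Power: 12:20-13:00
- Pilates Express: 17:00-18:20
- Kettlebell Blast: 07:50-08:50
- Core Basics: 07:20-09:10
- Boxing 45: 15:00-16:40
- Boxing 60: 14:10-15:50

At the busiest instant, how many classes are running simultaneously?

3

Sort all start/end points and keep a running count:
07:20 start Core Basics → 1
07:50 start Kettlebell Blast → 2
08:50 end Kettlebell Blast → 1
09:10 end Core Basics → 0
12:20 start HIIT Power → 1
13:00 end HIIT Power → 0
14:10 start Boxing 60 → 1
15:00 start Boxing 45 → 2
15:20 start Dance Intro → 3
15:50 end Boxing 60 → 2
16:40 end Boxing 45 → 1
17:00 start Pilates Express → 2
17:20 end Dance Intro → 1
18:20 end Pilates Express → 0
Peak is 3, at 15:20 (Boxing 45, Boxing 60, Dance Intro).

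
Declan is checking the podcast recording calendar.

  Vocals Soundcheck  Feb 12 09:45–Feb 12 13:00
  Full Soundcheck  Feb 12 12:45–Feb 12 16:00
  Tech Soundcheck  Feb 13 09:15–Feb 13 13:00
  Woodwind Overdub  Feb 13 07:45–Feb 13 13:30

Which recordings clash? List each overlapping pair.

Sorted by start: Vocals Soundcheck, Full Soundcheck, Woodwind Overdub, Tech Soundcheck.
Full Soundcheck starts before Vocals Soundcheck ends → Vocals Soundcheck and Full Soundcheck overlap.
Woodwind Overdub starts after Vocals Soundcheck ends; Vocals Soundcheck is clear from here.
Woodwind Overdub starts after Full Soundcheck ends; Full Soundcheck is clear from here.
Tech Soundcheck starts before Woodwind Overdub ends → Woodwind Overdub and Tech Soundcheck overlap.

Full Soundcheck & Vocals Soundcheck, Tech Soundcheck & Woodwind Overdub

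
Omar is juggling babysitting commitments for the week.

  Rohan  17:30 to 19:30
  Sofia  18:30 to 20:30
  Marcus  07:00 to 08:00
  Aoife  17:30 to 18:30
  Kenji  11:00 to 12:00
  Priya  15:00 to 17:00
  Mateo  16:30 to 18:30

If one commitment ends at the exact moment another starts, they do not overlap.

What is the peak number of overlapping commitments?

3

Walk through starts and ends in time order (an end at T is processed before a start at T):
07:00 start Marcus → 1
08:00 end Marcus → 0
11:00 start Kenji → 1
12:00 end Kenji → 0
15:00 start Priya → 1
16:30 start Mateo → 2
17:00 end Priya → 1
17:30 start Aoife → 2
17:30 start Rohan → 3
18:30 end Aoife → 2
18:30 end Mateo → 1
18:30 start Sofia → 2
19:30 end Rohan → 1
20:30 end Sofia → 0
Peak is 3, at 17:30 (Aoife, Mateo, Rohan).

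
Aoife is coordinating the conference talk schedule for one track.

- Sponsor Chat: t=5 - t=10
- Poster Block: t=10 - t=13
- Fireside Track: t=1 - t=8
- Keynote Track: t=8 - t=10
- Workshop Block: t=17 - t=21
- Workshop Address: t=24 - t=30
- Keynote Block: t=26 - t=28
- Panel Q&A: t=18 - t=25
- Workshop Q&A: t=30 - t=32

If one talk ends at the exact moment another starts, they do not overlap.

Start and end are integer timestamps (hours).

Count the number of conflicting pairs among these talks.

Sorted by start: Fireside Track, Sponsor Chat, Keynote Track, Poster Block, Workshop Block, Panel Q&A, Workshop Address, Keynote Block, Workshop Q&A.
Sponsor Chat starts before Fireside Track ends → Fireside Track and Sponsor Chat overlap.
Keynote Track starts exactly when Fireside Track ends (back-to-back, no overlap), so Fireside Track has no further overlaps.
Keynote Track starts before Sponsor Chat ends → Sponsor Chat and Keynote Track overlap.
Poster Block starts exactly when Sponsor Chat ends (back-to-back, no overlap), so Sponsor Chat has no further overlaps.
Poster Block starts exactly when Keynote Track ends (back-to-back, no overlap), so Keynote Track has no further overlaps.
Workshop Block starts after Poster Block ends, so Poster Block has no further overlaps.
Panel Q&A starts before Workshop Block ends → Workshop Block and Panel Q&A overlap.
Workshop Address starts after Workshop Block ends, so Workshop Block has no further overlaps.
Workshop Address starts before Panel Q&A ends → Panel Q&A and Workshop Address overlap.
Keynote Block starts after Panel Q&A ends, so Panel Q&A has no further overlaps.
Keynote Block starts before Workshop Address ends → Workshop Address and Keynote Block overlap.
Workshop Q&A starts exactly when Workshop Address ends (back-to-back, no overlap).
Workshop Q&A starts after Keynote Block ends.
Overlapping pairs: Fireside Track & Sponsor Chat, Keynote Block & Workshop Address, Keynote Track & Sponsor Chat, Panel Q&A & Workshop Address, Panel Q&A & Workshop Block — 5 in total.

5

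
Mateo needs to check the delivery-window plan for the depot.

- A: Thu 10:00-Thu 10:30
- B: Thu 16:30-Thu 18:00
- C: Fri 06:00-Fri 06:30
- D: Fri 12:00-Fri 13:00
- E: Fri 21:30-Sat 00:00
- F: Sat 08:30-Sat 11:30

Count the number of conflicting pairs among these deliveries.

Sorted by start: A, B, C, D, E, F.
B starts after A ends, so A has no further overlaps.
C starts after B ends, so B has no further overlaps.
D starts after C ends, so C has no further overlaps.
E starts after D ends, so D has no further overlaps.
F starts after E ends.
No pair overlaps.

0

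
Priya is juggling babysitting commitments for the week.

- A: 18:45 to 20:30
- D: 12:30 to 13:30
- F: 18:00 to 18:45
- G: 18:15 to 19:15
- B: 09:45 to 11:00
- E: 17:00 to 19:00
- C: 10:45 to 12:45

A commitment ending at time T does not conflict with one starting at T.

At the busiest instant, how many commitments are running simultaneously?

Sort all start/end points and keep a running count:
09:45 start B → 1
10:45 start C → 2
11:00 end B → 1
12:30 start D → 2
12:45 end C → 1
13:30 end D → 0
17:00 start E → 1
18:00 start F → 2
18:15 start G → 3
18:45 end F → 2
18:45 start A → 3
19:00 end E → 2
19:15 end G → 1
20:30 end A → 0
Peak is 3, at 18:15 (E, F, G).

3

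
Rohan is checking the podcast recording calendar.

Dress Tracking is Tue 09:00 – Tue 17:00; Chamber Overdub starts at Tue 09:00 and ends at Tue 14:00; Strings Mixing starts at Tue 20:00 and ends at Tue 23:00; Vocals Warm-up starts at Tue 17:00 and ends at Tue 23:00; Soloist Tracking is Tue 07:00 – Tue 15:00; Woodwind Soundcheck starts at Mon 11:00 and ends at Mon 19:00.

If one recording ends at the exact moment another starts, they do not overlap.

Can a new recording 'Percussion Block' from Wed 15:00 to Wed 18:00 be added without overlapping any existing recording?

Yes — the slot is free

Woodwind Soundcheck: ends Mon 19:00 at or before Percussion Block starts Wed 15:00 → clear.
Soloist Tracking: ends Tue 15:00 at or before Percussion Block starts Wed 15:00 → clear.
Chamber Overdub: ends Tue 14:00 at or before Percussion Block starts Wed 15:00 → clear.
Dress Tracking: ends Tue 17:00 at or before Percussion Block starts Wed 15:00 → clear.
Vocals Warm-up: ends Tue 23:00 at or before Percussion Block starts Wed 15:00 → clear.
Strings Mixing: ends Tue 23:00 at or before Percussion Block starts Wed 15:00 → clear.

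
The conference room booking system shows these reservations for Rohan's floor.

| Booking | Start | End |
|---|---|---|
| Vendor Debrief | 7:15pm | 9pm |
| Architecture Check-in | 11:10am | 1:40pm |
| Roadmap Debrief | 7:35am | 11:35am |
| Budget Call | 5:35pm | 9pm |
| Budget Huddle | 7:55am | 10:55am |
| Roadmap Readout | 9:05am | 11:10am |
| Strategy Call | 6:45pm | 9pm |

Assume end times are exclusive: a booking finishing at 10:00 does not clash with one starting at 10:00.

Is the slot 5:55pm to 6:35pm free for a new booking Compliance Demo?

Roadmap Debrief: ends 11:35am at or before Compliance Demo starts 5:55pm → clear.
Budget Huddle: ends 10:55am at or before Compliance Demo starts 5:55pm → clear.
Roadmap Readout: ends 11:10am at or before Compliance Demo starts 5:55pm → clear.
Architecture Check-in: ends 1:40pm at or before Compliance Demo starts 5:55pm → clear.
Budget Call: starts 5:35pm before Compliance Demo ends 6:35pm, and ends 9pm after Compliance Demo starts 5:55pm → overlap.
Strategy Call: starts 6:45pm at or after Compliance Demo ends 6:35pm → clear.
Vendor Debrief: starts 7:15pm at or after Compliance Demo ends 6:35pm → clear.
Compliance Demo overlaps Budget Call.

No — it overlaps Budget Call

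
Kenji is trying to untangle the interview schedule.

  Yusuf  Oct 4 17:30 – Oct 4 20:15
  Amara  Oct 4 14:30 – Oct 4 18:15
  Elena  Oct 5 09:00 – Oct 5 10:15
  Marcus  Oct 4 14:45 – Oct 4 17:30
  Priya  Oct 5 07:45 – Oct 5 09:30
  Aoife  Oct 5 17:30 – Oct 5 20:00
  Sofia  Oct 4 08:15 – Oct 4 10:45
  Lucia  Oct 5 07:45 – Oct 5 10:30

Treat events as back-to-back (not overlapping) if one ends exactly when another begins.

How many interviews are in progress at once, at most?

Sweep the timeline, counting +1 at each start and −1 at each end (ends before starts at a tie):
Oct 4 08:15 start Sofia → 1
Oct 4 10:45 end Sofia → 0
Oct 4 14:30 start Amara → 1
Oct 4 14:45 start Marcus → 2
Oct 4 17:30 end Marcus → 1
Oct 4 17:30 start Yusuf → 2
Oct 4 18:15 end Amara → 1
Oct 4 20:15 end Yusuf → 0
Oct 5 07:45 start Lucia → 1
Oct 5 07:45 start Priya → 2
Oct 5 09:00 start Elena → 3
Oct 5 09:30 end Priya → 2
Oct 5 10:15 end Elena → 1
Oct 5 10:30 end Lucia → 0
Oct 5 17:30 start Aoife → 1
Oct 5 20:00 end Aoife → 0
Peak is 3, at Oct 5 09:00 (Elena, Lucia, Priya).

3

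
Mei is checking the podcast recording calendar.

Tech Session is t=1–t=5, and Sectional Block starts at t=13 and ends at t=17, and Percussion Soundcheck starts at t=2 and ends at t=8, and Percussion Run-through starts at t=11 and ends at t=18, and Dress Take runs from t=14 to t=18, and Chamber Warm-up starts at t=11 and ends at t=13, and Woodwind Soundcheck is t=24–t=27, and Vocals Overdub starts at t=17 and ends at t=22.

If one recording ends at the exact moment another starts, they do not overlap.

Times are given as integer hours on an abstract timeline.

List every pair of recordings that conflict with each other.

Sorted by start: Tech Session, Percussion Soundcheck, Percussion Run-through, Chamber Warm-up, Sectional Block, Dress Take, Vocals Overdub, Woodwind Soundcheck.
Percussion Soundcheck starts before Tech Session ends → Tech Session and Percussion Soundcheck overlap.
Percussion Run-through starts after Tech Session ends, so Tech Session has no further overlaps.
Percussion Run-through starts after Percussion Soundcheck ends, so Percussion Soundcheck has no further overlaps.
Chamber Warm-up starts before Percussion Run-through ends → Percussion Run-through and Chamber Warm-up overlap.
Sectional Block starts before Percussion Run-through ends → Percussion Run-through and Sectional Block overlap.
Dress Take starts before Percussion Run-through ends → Percussion Run-through and Dress Take overlap.
Vocals Overdub starts before Percussion Run-through ends → Percussion Run-through and Vocals Overdub overlap.
Woodwind Soundcheck starts after Percussion Run-through ends.
Sectional Block starts exactly when Chamber Warm-up ends (back-to-back, no overlap), so Chamber Warm-up has no further overlaps.
Dress Take starts before Sectional Block ends → Sectional Block and Dress Take overlap.
Vocals Overdub starts exactly when Sectional Block ends (back-to-back, no overlap), so Sectional Block has no further overlaps.
Vocals Overdub starts before Dress Take ends → Dress Take and Vocals Overdub overlap.
Woodwind Soundcheck starts after Dress Take ends.
Woodwind Soundcheck starts after Vocals Overdub ends.

Chamber Warm-up & Percussion Run-through, Dress Take & Percussion Run-through, Dress Take & Sectional Block, Dress Take & Vocals Overdub, Percussion Run-through & Sectional Block, Percussion Run-through & Vocals Overdub, Percussion Soundcheck & Tech Session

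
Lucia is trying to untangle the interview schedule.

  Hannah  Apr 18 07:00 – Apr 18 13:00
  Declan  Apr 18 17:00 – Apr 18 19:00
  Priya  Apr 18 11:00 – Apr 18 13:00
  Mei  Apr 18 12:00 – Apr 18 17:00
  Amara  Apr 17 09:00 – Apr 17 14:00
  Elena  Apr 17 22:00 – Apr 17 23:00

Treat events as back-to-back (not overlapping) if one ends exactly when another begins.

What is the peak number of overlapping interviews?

3

Sweep the timeline, counting +1 at each start and −1 at each end (ends before starts at a tie):
Apr 17 09:00 start Amara → 1
Apr 17 14:00 end Amara → 0
Apr 17 22:00 start Elena → 1
Apr 17 23:00 end Elena → 0
Apr 18 07:00 start Hannah → 1
Apr 18 11:00 start Priya → 2
Apr 18 12:00 start Mei → 3
Apr 18 13:00 end Hannah → 2
Apr 18 13:00 end Priya → 1
Apr 18 17:00 end Mei → 0
Apr 18 17:00 start Declan → 1
Apr 18 19:00 end Declan → 0
Peak is 3, at Apr 18 12:00 (Hannah, Mei, Priya).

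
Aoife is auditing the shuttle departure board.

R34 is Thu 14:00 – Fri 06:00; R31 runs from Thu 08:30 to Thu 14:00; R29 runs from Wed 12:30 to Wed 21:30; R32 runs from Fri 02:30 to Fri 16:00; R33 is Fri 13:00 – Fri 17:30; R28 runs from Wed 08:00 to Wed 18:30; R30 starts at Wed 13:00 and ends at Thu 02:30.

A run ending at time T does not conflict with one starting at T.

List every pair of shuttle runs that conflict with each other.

R28 & R29, R28 & R30, R29 & R30, R32 & R33, R32 & R34

Sorted by start: R28, R29, R30, R31, R34, R32, R33.
R29 starts before R28 ends → R28 and R29 overlap.
R30 starts before R28 ends → R28 and R30 overlap.
R31 starts after R28 ends — done with R28.
R30 starts before R29 ends → R29 and R30 overlap.
R31 starts after R29 ends — done with R29.
R31 starts after R30 ends — done with R30.
R34 starts exactly when R31 ends (back-to-back, no overlap) — done with R31.
R32 starts before R34 ends → R34 and R32 overlap.
R33 starts after R34 ends.
R33 starts before R32 ends → R32 and R33 overlap.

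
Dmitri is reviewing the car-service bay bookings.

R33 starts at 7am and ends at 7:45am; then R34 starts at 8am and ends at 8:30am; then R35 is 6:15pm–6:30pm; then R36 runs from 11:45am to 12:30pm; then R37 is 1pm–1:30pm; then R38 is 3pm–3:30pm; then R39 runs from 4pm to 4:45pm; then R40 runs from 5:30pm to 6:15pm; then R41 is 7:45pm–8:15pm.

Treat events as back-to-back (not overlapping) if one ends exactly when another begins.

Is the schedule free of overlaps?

Sorted by start: R33, R34, R36, R37, R38, R39, R40, R35, R41.
R34 starts after R33 ends; R33 is clear from here.
R36 starts after R34 ends; R34 is clear from here.
R37 starts after R36 ends; R36 is clear from here.
R38 starts after R37 ends; R37 is clear from here.
R39 starts after R38 ends; R38 is clear from here.
R40 starts after R39 ends; R39 is clear from here.
R35 starts exactly when R40 ends (back-to-back, no overlap); R40 is clear from here.
R41 starts after R35 ends.
Every pair is clear; the schedule has no overlaps.

Yes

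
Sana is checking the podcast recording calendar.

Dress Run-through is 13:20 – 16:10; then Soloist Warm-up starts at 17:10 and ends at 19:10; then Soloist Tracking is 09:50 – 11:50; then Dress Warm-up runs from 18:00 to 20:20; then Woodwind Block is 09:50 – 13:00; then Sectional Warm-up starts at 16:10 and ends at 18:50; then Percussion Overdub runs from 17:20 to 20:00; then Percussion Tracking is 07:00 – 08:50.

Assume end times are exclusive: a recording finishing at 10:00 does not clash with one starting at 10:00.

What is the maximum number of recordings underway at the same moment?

4

Walk through starts and ends in time order (an end at T is processed before a start at T):
07:00 start Percussion Tracking → 1
08:50 end Percussion Tracking → 0
09:50 start Soloist Tracking → 1
09:50 start Woodwind Block → 2
11:50 end Soloist Tracking → 1
13:00 end Woodwind Block → 0
13:20 start Dress Run-through → 1
16:10 end Dress Run-through → 0
16:10 start Sectional Warm-up → 1
17:10 start Soloist Warm-up → 2
17:20 start Percussion Overdub → 3
18:00 start Dress Warm-up → 4
18:50 end Sectional Warm-up → 3
19:10 end Soloist Warm-up → 2
20:00 end Percussion Overdub → 1
20:20 end Dress Warm-up → 0
Peak is 4, at 18:00 (Dress Warm-up, Percussion Overdub, Sectional Warm-up, Soloist Warm-up).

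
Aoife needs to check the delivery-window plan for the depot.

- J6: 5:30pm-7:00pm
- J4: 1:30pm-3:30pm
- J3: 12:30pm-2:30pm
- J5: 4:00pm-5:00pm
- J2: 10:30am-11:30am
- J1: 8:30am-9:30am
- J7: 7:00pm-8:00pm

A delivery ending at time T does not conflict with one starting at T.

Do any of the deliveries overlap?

Sorted by start: J1, J2, J3, J4, J5, J6, J7.
J2 starts after J1 ends, so nothing later overlaps J1 either.
J3 starts after J2 ends, so nothing later overlaps J2 either.
J4 starts before J3 ends → J3 and J4 overlap.
That's a conflict, so the schedule is not conflict-free.

Yes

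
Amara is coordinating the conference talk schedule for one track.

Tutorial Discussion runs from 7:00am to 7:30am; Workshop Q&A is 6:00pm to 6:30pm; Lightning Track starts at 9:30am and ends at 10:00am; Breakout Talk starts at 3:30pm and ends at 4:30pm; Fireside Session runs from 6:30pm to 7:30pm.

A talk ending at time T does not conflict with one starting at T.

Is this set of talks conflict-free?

Yes

Sorted by start: Tutorial Discussion, Lightning Track, Breakout Talk, Workshop Q&A, Fireside Session.
Lightning Track starts after Tutorial Discussion ends, so nothing later overlaps Tutorial Discussion either.
Breakout Talk starts after Lightning Track ends, so nothing later overlaps Lightning Track either.
Workshop Q&A starts after Breakout Talk ends, so nothing later overlaps Breakout Talk either.
Fireside Session starts exactly when Workshop Q&A ends (back-to-back, no overlap).
Every pair is clear; the schedule has no overlaps.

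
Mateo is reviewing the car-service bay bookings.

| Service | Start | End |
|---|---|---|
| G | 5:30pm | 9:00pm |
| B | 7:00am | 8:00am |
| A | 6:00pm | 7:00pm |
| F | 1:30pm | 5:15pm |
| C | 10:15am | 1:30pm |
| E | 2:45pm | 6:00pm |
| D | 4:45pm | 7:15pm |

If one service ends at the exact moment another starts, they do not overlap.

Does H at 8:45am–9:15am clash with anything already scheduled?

No — it doesn't clash with anything

B: ends 8:00am at or before H starts 8:45am → clear.
C: starts 10:15am at or after H ends 9:15am → clear.
F: starts 1:30pm at or after H ends 9:15am → clear.
E: starts 2:45pm at or after H ends 9:15am → clear.
D: starts 4:45pm at or after H ends 9:15am → clear.
G: starts 5:30pm at or after H ends 9:15am → clear.
A: starts 6:00pm at or after H ends 9:15am → clear.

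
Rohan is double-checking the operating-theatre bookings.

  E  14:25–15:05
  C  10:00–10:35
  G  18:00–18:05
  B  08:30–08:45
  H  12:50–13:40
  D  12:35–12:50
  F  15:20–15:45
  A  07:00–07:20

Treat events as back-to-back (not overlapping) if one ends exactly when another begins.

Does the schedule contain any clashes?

No

Check each pair: they overlap iff neither finishes before the other starts.
Sorted by start: A, B, C, D, H, E, F, G.
B starts after A ends — done with A.
C starts after B ends — done with B.
D starts after C ends — done with C.
H starts exactly when D ends (back-to-back, no overlap) — done with D.
E starts after H ends — done with H.
F starts after E ends — done with E.
G starts after F ends.
Every pair is clear; the schedule has no overlaps.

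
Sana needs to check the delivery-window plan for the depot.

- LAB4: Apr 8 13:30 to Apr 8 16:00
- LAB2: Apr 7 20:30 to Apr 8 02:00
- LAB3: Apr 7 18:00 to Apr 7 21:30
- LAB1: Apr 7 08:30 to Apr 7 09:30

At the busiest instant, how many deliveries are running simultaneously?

Walk through starts and ends in time order (an end at T is processed before a start at T):
Apr 7 08:30 start LAB1 → 1
Apr 7 09:30 end LAB1 → 0
Apr 7 18:00 start LAB3 → 1
Apr 7 20:30 start LAB2 → 2
Apr 7 21:30 end LAB3 → 1
Apr 8 02:00 end LAB2 → 0
Apr 8 13:30 start LAB4 → 1
Apr 8 16:00 end LAB4 → 0
Peak is 2, at Apr 7 20:30 (LAB2, LAB3).

2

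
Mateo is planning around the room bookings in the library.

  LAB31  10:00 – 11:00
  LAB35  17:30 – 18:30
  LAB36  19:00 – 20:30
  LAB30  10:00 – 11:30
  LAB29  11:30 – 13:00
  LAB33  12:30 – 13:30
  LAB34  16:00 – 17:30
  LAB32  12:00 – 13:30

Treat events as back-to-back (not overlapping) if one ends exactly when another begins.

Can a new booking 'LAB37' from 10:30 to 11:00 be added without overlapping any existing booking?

No — it overlaps LAB30, LAB31

LAB30: starts 10:00 before LAB37 ends 11:00, and ends 11:30 after LAB37 starts 10:30 → overlap.
LAB31: starts 10:00 before LAB37 ends 11:00, and ends 11:00 after LAB37 starts 10:30 → overlap.
LAB29: starts 11:30 at or after LAB37 ends 11:00 → clear.
LAB32: starts 12:00 at or after LAB37 ends 11:00 → clear.
LAB33: starts 12:30 at or after LAB37 ends 11:00 → clear.
LAB34: starts 16:00 at or after LAB37 ends 11:00 → clear.
LAB35: starts 17:30 at or after LAB37 ends 11:00 → clear.
LAB36: starts 19:00 at or after LAB37 ends 11:00 → clear.
LAB37 overlaps LAB30, LAB31.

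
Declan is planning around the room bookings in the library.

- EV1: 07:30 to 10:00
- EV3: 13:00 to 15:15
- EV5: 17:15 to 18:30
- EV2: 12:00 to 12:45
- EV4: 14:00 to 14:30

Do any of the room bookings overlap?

Yes

Sorted by start: EV1, EV2, EV3, EV4, EV5.
EV2 starts after EV1 ends, so nothing later overlaps EV1 either.
EV3 starts after EV2 ends, so nothing later overlaps EV2 either.
EV4 starts before EV3 ends → EV3 and EV4 overlap.
That's a conflict, so the schedule is not conflict-free.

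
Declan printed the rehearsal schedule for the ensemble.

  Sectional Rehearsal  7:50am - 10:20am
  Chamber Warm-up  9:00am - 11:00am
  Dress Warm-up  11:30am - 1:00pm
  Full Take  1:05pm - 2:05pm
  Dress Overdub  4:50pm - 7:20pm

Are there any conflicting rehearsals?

Yes

Two intervals overlap when each starts before the other ends.
Sorted by start: Sectional Rehearsal, Chamber Warm-up, Dress Warm-up, Full Take, Dress Overdub.
Chamber Warm-up starts before Sectional Rehearsal ends → Sectional Rehearsal and Chamber Warm-up overlap.
That's a conflict, so the schedule is not conflict-free.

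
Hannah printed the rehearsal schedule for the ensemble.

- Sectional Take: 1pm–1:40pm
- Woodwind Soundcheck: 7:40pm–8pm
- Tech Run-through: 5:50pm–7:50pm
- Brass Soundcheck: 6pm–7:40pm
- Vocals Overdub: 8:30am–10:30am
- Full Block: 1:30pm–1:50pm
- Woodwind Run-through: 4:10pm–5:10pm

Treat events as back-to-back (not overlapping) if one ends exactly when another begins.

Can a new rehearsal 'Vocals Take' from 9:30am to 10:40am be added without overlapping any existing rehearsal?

No — it overlaps Vocals Overdub

Vocals Overdub: starts 8:30am before Vocals Take ends 10:40am, and ends 10:30am after Vocals Take starts 9:30am → overlap.
Sectional Take: starts 1pm at or after Vocals Take ends 10:40am → clear.
Full Block: starts 1:30pm at or after Vocals Take ends 10:40am → clear.
Woodwind Run-through: starts 4:10pm at or after Vocals Take ends 10:40am → clear.
Tech Run-through: starts 5:50pm at or after Vocals Take ends 10:40am → clear.
Brass Soundcheck: starts 6pm at or after Vocals Take ends 10:40am → clear.
Woodwind Soundcheck: starts 7:40pm at or after Vocals Take ends 10:40am → clear.
Vocals Take overlaps Vocals Overdub.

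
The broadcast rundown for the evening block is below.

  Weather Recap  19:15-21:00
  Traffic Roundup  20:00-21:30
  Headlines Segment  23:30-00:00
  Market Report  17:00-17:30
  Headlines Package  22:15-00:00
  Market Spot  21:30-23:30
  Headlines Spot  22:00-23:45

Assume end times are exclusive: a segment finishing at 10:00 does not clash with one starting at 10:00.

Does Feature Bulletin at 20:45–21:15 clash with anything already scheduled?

Yes — it overlaps Traffic Roundup, Weather Recap

Market Report: ends 17:30 at or before Feature Bulletin starts 20:45 → clear.
Weather Recap: starts 19:15 before Feature Bulletin ends 21:15, and ends 21:00 after Feature Bulletin starts 20:45 → overlap.
Traffic Roundup: starts 20:00 before Feature Bulletin ends 21:15, and ends 21:30 after Feature Bulletin starts 20:45 → overlap.
Market Spot: starts 21:30 at or after Feature Bulletin ends 21:15 → clear.
Headlines Spot: starts 22:00 at or after Feature Bulletin ends 21:15 → clear.
Headlines Package: starts 22:15 at or after Feature Bulletin ends 21:15 → clear.
Headlines Segment: starts 23:30 at or after Feature Bulletin ends 21:15 → clear.
Feature Bulletin overlaps Traffic Roundup, Weather Recap.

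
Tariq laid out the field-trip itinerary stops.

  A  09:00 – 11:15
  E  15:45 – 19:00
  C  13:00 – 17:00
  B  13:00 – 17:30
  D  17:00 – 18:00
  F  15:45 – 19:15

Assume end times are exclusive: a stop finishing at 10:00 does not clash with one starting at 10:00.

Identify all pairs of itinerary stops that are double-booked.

B & C, B & D, B & E, B & F, C & E, C & F, D & E, D & F, E & F

Sorted by start: A, B, C, E, F, D.
B starts after A ends, so nothing later overlaps A either.
C starts before B ends → B and C overlap.
E starts before B ends → B and E overlap.
F starts before B ends → B and F overlap.
D starts before B ends → B and D overlap.
E starts before C ends → C and E overlap.
F starts before C ends → C and F overlap.
D starts exactly when C ends (back-to-back, no overlap).
F starts before E ends → E and F overlap.
D starts before E ends → E and D overlap.
D starts before F ends → F and D overlap.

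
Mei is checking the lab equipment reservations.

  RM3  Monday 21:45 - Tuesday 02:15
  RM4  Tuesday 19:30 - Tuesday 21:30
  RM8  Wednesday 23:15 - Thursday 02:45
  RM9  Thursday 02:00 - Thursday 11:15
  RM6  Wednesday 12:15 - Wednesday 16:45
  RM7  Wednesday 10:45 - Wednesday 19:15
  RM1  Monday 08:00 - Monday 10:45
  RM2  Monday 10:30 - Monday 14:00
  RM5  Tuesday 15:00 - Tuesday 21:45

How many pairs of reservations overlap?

Sorted by start: RM1, RM2, RM3, RM5, RM4, RM7, RM6, RM8, RM9.
RM2 starts before RM1 ends → RM1 and RM2 overlap.
RM3 starts after RM1 ends — done with RM1.
RM3 starts after RM2 ends — done with RM2.
RM5 starts after RM3 ends — done with RM3.
RM4 starts before RM5 ends → RM5 and RM4 overlap.
RM7 starts after RM5 ends — done with RM5.
RM7 starts after RM4 ends — done with RM4.
RM6 starts before RM7 ends → RM7 and RM6 overlap.
RM8 starts after RM7 ends — done with RM7.
RM8 starts after RM6 ends — done with RM6.
RM9 starts before RM8 ends → RM8 and RM9 overlap.
Overlapping pairs: RM1 & RM2, RM4 & RM5, RM6 & RM7, RM8 & RM9 — 4 in total.

4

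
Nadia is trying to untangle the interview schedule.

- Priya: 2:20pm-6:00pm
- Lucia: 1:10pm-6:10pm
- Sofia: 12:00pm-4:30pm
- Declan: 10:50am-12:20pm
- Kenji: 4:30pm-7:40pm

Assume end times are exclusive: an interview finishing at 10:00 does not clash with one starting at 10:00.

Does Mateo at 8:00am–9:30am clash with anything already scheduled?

No — it doesn't clash with anything

Declan: starts 10:50am at or after Mateo ends 9:30am → clear.
Sofia: starts 12:00pm at or after Mateo ends 9:30am → clear.
Lucia: starts 1:10pm at or after Mateo ends 9:30am → clear.
Priya: starts 2:20pm at or after Mateo ends 9:30am → clear.
Kenji: starts 4:30pm at or after Mateo ends 9:30am → clear.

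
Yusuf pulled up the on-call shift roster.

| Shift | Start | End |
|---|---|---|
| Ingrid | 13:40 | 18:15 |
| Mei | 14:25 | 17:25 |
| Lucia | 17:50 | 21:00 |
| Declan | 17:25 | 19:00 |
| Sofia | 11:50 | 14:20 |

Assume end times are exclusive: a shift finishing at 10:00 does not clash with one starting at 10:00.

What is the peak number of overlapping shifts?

Sweep the timeline, counting +1 at each start and −1 at each end (ends before starts at a tie):
11:50 start Sofia → 1
13:40 start Ingrid → 2
14:20 end Sofia → 1
14:25 start Mei → 2
17:25 end Mei → 1
17:25 start Declan → 2
17:50 start Lucia → 3
18:15 end Ingrid → 2
19:00 end Declan → 1
21:00 end Lucia → 0
Peak is 3, at 17:50 (Declan, Ingrid, Lucia).

3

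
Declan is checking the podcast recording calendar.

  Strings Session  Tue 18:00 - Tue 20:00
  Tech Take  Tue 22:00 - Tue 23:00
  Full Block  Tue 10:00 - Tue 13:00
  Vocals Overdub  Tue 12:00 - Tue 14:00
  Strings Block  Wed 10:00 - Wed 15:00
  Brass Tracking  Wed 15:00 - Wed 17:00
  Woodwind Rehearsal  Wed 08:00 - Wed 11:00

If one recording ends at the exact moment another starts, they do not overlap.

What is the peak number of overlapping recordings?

Walk through starts and ends in time order (an end at T is processed before a start at T):
Tue 10:00 start Full Block → 1
Tue 12:00 start Vocals Overdub → 2
Tue 13:00 end Full Block → 1
Tue 14:00 end Vocals Overdub → 0
Tue 18:00 start Strings Session → 1
Tue 20:00 end Strings Session → 0
Tue 22:00 start Tech Take → 1
Tue 23:00 end Tech Take → 0
Wed 08:00 start Woodwind Rehearsal → 1
Wed 10:00 start Strings Block → 2
Wed 11:00 end Woodwind Rehearsal → 1
Wed 15:00 end Strings Block → 0
Wed 15:00 start Brass Tracking → 1
Wed 17:00 end Brass Tracking → 0
Peak is 2, at Tue 12:00 (Full Block, Vocals Overdub).

2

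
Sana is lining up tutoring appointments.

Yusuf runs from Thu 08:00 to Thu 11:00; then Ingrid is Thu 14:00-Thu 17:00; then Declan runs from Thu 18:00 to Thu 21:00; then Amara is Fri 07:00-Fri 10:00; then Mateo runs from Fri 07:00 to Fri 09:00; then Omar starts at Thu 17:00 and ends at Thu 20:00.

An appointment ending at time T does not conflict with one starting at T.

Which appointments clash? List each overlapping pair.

Amara & Mateo, Declan & Omar

Sorted by start: Yusuf, Ingrid, Omar, Declan, Amara, Mateo.
Ingrid starts after Yusuf ends, so nothing later overlaps Yusuf either.
Omar starts exactly when Ingrid ends (back-to-back, no overlap), so nothing later overlaps Ingrid either.
Declan starts before Omar ends → Omar and Declan overlap.
Amara starts after Omar ends, so nothing later overlaps Omar either.
Amara starts after Declan ends, so nothing later overlaps Declan either.
Mateo starts before Amara ends → Amara and Mateo overlap.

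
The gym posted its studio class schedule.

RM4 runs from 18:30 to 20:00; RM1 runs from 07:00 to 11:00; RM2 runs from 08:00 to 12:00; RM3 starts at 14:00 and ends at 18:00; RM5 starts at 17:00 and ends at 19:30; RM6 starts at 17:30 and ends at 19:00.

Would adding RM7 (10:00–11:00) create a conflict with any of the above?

Yes — it overlaps RM1, RM2

RM1: starts 07:00 before RM7 ends 11:00, and ends 11:00 after RM7 starts 10:00 → overlap.
RM2: starts 08:00 before RM7 ends 11:00, and ends 12:00 after RM7 starts 10:00 → overlap.
RM3: starts 14:00 at or after RM7 ends 11:00 → clear.
RM5: starts 17:00 at or after RM7 ends 11:00 → clear.
RM6: starts 17:30 at or after RM7 ends 11:00 → clear.
RM4: starts 18:30 at or after RM7 ends 11:00 → clear.
RM7 overlaps RM1, RM2.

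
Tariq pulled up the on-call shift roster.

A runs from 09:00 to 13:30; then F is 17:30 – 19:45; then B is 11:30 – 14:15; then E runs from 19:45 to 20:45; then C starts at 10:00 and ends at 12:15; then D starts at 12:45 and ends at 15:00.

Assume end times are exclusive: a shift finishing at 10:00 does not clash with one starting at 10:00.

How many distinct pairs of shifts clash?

Sorted by start: A, C, B, D, F, E.
C starts before A ends → A and C overlap.
B starts before A ends → A and B overlap.
D starts before A ends → A and D overlap.
F starts after A ends — done with A.
B starts before C ends → C and B overlap.
D starts after C ends — done with C.
D starts before B ends → B and D overlap.
F starts after B ends — done with B.
F starts after D ends — done with D.
E starts exactly when F ends (back-to-back, no overlap).
Overlapping pairs: A & B, A & C, A & D, B & C, B & D — 5 in total.

5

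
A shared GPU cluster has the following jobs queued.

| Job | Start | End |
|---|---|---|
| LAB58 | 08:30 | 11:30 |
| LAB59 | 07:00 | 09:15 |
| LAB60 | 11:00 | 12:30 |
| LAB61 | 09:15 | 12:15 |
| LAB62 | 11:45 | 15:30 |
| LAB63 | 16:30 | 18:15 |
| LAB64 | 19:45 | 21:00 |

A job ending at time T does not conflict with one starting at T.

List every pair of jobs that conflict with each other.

LAB58 & LAB59, LAB58 & LAB60, LAB58 & LAB61, LAB60 & LAB61, LAB60 & LAB62, LAB61 & LAB62

Two intervals overlap when each starts before the other ends.
Sorted by start: LAB59, LAB58, LAB61, LAB60, LAB62, LAB63, LAB64.
LAB58 starts before LAB59 ends → LAB59 and LAB58 overlap.
LAB61 starts exactly when LAB59 ends (back-to-back, no overlap) — done with LAB59.
LAB61 starts before LAB58 ends → LAB58 and LAB61 overlap.
LAB60 starts before LAB58 ends → LAB58 and LAB60 overlap.
LAB62 starts after LAB58 ends — done with LAB58.
LAB60 starts before LAB61 ends → LAB61 and LAB60 overlap.
LAB62 starts before LAB61 ends → LAB61 and LAB62 overlap.
LAB63 starts after LAB61 ends — done with LAB61.
LAB62 starts before LAB60 ends → LAB60 and LAB62 overlap.
LAB63 starts after LAB60 ends — done with LAB60.
LAB63 starts after LAB62 ends — done with LAB62.
LAB64 starts after LAB63 ends.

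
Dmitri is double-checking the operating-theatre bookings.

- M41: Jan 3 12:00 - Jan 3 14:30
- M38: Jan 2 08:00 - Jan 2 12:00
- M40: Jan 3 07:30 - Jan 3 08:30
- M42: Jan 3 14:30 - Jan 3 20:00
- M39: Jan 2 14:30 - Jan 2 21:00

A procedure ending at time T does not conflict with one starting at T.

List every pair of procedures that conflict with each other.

no conflicts

Sorted by start: M38, M39, M40, M41, M42.
M39 starts after M38 ends, so nothing later overlaps M38 either.
M40 starts after M39 ends, so nothing later overlaps M39 either.
M41 starts after M40 ends, so nothing later overlaps M40 either.
M42 starts exactly when M41 ends (back-to-back, no overlap).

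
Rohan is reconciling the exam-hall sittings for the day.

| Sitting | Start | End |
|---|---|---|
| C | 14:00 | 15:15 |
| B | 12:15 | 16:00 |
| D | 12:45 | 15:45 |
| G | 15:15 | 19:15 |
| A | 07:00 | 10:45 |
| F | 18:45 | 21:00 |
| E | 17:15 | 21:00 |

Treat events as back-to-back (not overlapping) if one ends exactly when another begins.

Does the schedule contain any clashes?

Sorted by start: A, B, D, C, G, E, F.
B starts after A ends; A is clear from here.
D starts before B ends → B and D overlap.
That's a conflict, so the schedule is not conflict-free.

Yes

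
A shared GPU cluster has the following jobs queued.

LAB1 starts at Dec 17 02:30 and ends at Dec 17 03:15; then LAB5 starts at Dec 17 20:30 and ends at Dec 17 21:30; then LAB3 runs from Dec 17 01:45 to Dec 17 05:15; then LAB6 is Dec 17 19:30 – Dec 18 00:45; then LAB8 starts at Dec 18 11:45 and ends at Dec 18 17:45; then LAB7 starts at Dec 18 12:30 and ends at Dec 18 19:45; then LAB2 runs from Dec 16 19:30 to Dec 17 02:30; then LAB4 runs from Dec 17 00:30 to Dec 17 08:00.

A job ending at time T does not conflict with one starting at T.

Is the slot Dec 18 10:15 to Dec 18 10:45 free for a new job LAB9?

LAB2: ends Dec 17 02:30 at or before LAB9 starts Dec 18 10:15 → clear.
LAB4: ends Dec 17 08:00 at or before LAB9 starts Dec 18 10:15 → clear.
LAB3: ends Dec 17 05:15 at or before LAB9 starts Dec 18 10:15 → clear.
LAB1: ends Dec 17 03:15 at or before LAB9 starts Dec 18 10:15 → clear.
LAB6: ends Dec 18 00:45 at or before LAB9 starts Dec 18 10:15 → clear.
LAB5: ends Dec 17 21:30 at or before LAB9 starts Dec 18 10:15 → clear.
LAB8: starts Dec 18 11:45 at or after LAB9 ends Dec 18 10:45 → clear.
LAB7: starts Dec 18 12:30 at or after LAB9 ends Dec 18 10:45 → clear.

Yes — the slot is free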